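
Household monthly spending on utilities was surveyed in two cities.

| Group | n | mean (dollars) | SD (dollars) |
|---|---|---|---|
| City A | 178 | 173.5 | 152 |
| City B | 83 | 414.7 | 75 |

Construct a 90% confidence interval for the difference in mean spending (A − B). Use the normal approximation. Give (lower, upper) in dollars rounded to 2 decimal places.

(-264.32, -218.08)

Standard errors of each mean: 152/√178 = 11.3929 and 75/√83 = 8.2323.
SE(x̄₁ − x̄₂) = √(11.3929² + 8.2323²) = 14.0559 for independent samples with unequal variances.
With z* = 1.645, the margin is 1.645 × 14.0559 = 23.1220.
x̄₁ − x̄₂ = 173.5 − 414.7 = -241.2000; the interval is -241.2000 ± 23.1220 = (-264.32, -218.08).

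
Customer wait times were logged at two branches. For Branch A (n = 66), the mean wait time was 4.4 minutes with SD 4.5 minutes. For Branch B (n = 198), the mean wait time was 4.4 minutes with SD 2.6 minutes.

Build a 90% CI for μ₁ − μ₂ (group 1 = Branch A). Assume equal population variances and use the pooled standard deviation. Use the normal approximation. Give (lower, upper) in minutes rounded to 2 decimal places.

(-0.74, 0.74)

s_p = √[((n₁−1)s₁² + (n₂−1)s₂²)/(n₁+n₂−2)] = √[(65·4.5² + 197·2.6²)/262] = 3.1791.
SE = 3.1791·√(1/66 + 1/198) = 0.4519.
With z* = 1.645, margin = 1.645 × 0.4519 = 0.7434.
x̄₁ − x̄₂ = 4.4 − 4.4 = 0.0000; interval 0.0000 ± 0.7434 = (-0.74, 0.74).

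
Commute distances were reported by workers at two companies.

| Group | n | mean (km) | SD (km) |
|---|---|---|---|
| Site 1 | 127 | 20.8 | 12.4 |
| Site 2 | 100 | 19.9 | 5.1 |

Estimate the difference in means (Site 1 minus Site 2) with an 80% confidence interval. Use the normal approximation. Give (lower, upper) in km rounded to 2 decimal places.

(-0.65, 2.45)

SE₁ = s₁/√n₁ = 12.4/√127 = 1.1003; SE₂ = 5.1/√100 = 0.5100.
Independent samples, unequal variances: SE_diff = √(SE₁² + SE₂²) = √(1.21066009 + 0.2601) = 1.2127.
z* = 1.282, so margin of error = 1.282 × 1.2127 = 1.5547.
Difference in means = 20.8 − 19.9 = 0.9000.
0.9000 ± 1.5547 → (-0.65, 2.45).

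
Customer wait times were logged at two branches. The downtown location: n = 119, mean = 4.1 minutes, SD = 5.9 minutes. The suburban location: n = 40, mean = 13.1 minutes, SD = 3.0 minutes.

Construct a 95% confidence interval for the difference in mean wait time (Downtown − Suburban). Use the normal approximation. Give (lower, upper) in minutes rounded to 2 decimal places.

SE₁ = s₁/√n₁ = 5.9/√119 = 0.5409; SE₂ = 3.0/√40 = 0.4743.
Independent samples, unequal variances: SE_diff = √(SE₁² + SE₂²) = √(0.29257281 + 0.22496049) = 0.7194.
z* = 1.960, so margin of error = 1.960 × 0.7194 = 1.4100.
Difference in means = 4.1 − 13.1 = -9.0000.
-9.0000 ± 1.4100 → (-10.41, -7.59).

(-10.41, -7.59)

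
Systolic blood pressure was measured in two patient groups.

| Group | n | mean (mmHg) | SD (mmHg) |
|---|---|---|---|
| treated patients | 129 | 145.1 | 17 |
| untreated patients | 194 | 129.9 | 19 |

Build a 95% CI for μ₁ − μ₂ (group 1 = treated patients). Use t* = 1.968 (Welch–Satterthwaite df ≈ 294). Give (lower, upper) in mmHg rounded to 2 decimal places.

Per-group SEs: s₁/√n₁ = 17/√129 = 1.4968, s₂/√n₂ = 19/√194 = 1.3641.
Unpooled SE of the difference: √(2.24041024 + 1.86076881) = 2.0251.
Margin of error = t* · SE = 1.968 × 2.0251 = 3.9854.
x̄₁ − x̄₂ = 145.1 − 129.9 = 15.2000.
CI: 15.2000 ± 3.9854 = (11.21, 19.19).

(11.21, 19.19)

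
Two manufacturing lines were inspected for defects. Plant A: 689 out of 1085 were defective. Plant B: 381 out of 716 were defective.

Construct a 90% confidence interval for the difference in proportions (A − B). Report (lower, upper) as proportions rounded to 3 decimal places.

(0.064, 0.142)

p̂₁ = 689/1085 = 0.6350 and p̂₂ = 381/716 = 0.5321.
SE₁ = √(p̂₁(1−p̂₁)/n₁) = √(0.6350·0.3650/1085) = 0.01462; SE₂ = √(0.5321·0.4679/716) = 0.01865.
Independent samples: SE of the difference = √(SE₁² + SE₂²) = √(0.0002137444 + 0.0003478225) = 0.02370.
z* for 90% confidence is 1.645, so the margin of error is 1.645 × 0.02370 = 0.03899.
Point estimate p̂₁ − p̂₂ = 0.6350 − 0.5321 = 0.1029.
0.1029 ± 0.03899 → (0.064, 0.142).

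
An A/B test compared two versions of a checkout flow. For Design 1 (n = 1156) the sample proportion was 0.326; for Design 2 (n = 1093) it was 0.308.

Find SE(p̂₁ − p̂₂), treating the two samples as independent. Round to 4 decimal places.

Each SE is √(p̂(1−p̂)/n): √(0.3260·0.6740/1156) = 0.01379 and √(0.3080·0.6920/1093) = 0.01396.
SE(p̂₁ − p̂₂) = √(SE₁² + SE₂²) = √(0.0001901641 + 0.0001948816) = 0.01962, since the two samples are independent.

0.0196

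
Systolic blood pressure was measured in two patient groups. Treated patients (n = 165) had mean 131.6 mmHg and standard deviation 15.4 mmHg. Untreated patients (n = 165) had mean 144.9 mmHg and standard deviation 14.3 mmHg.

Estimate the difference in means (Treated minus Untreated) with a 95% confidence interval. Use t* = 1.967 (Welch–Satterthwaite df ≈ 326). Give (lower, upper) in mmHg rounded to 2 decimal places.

Per-group SEs: s₁/√n₁ = 15.4/√165 = 1.1989, s₂/√n₂ = 14.3/√165 = 1.1133.
Unpooled SE of the difference: √(1.43736121 + 1.23943689) = 1.6361.
Margin of error = t* · SE = 1.967 × 1.6361 = 3.2182.
x̄₁ − x̄₂ = 131.6 − 144.9 = -13.3000.
CI: -13.3000 ± 3.2182 = (-16.52, -10.08).

(-16.52, -10.08)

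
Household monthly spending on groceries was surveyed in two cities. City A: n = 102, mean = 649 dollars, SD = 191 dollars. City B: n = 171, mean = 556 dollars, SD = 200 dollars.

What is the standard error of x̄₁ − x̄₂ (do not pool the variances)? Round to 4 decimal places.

SE₁ = s₁/√n₁ = 191/√102 = 18.9118; SE₂ = 200/√171 = 15.2944.
Independent samples, unequal variances: SE_diff = √(SE₁² + SE₂²) = √(357.65617924 + 233.91867136) = 24.3223.

24.3223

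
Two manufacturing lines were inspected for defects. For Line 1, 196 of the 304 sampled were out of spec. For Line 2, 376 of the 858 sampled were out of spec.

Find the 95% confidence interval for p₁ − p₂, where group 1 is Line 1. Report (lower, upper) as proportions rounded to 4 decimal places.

(0.1433, 0.2697)

p̂₁ = 196/304 = 0.6447 and p̂₂ = 376/858 = 0.4382.
SE₁ = √(p̂₁(1−p̂₁)/n₁) = √(0.6447·0.3553/304) = 0.02745; SE₂ = √(0.4382·0.5618/858) = 0.01694.
Independent samples: SE of the difference = √(SE₁² + SE₂²) = √(0.0007535025 + 0.0002869636) = 0.03226.
z* for 95% confidence is 1.960, so the margin of error is 1.960 × 0.03226 = 0.06323.
Point estimate p̂₁ − p̂₂ = 0.6447 − 0.4382 = 0.2065.
0.2065 ± 0.06323 → (0.1433, 0.2697).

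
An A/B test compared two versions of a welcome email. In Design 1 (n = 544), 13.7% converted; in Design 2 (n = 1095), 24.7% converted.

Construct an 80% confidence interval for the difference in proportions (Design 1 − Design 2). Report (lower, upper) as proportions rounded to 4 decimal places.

(-0.1352, -0.0848)

Each SE is √(p̂(1−p̂)/n): √(0.1370·0.8630/544) = 0.01474 and √(0.2470·0.7530/1095) = 0.01303.
SE(p̂₁ − p̂₂) = √(SE₁² + SE₂²) = √(0.0002172676 + 0.0001697809) = 0.01967, since the two samples are independent.
At 80% confidence z* = 1.282; margin = 1.282 × 0.01967 = 0.02522.
The difference is 0.1370 − 0.2470 = -0.1100, so the interval is -0.1100 ± 0.02522 = (-0.1352, -0.0848).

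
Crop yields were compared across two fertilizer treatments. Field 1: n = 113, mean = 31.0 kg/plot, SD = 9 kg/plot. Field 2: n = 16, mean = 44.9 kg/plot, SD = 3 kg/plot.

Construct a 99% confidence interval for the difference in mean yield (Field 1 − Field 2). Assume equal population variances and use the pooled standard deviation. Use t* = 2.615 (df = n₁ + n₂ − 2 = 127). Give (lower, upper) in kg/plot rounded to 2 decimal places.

s_p = √[((n₁−1)s₁² + (n₂−1)s₂²)/(n₁+n₂−2)] = √[(112·9² + 15·3²)/127] = 8.5145.
SE = 8.5145·√(1/113 + 1/16) = 2.2743.
With t* = 2.615, margin = 2.615 × 2.2743 = 5.9473.
x̄₁ − x̄₂ = 31.0 − 44.9 = -13.9000; interval -13.9000 ± 5.9473 = (-19.85, -7.95).

(-19.85, -7.95)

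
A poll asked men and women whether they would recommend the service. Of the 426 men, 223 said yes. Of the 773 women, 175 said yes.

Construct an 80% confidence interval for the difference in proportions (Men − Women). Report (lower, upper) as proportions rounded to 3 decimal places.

(0.261, 0.334)

First, p̂₁ = 223/426 = 0.5235; p̂₂ = 175/773 = 0.2264.
The two standard errors are √(0.5235×0.4765/426) = 0.02420 and √(0.2264×0.7736/773) = 0.01505.
Because the samples are independent, SE_diff = √(0.02420² + 0.01505²) = 0.02850.
Using z* = 1.282 for 80%, ME = 1.282 × 0.02850 = 0.03654.
p̂₁ − p̂₂ = 0.2971; interval 0.2971 ± 0.03654 gives (0.261, 0.334).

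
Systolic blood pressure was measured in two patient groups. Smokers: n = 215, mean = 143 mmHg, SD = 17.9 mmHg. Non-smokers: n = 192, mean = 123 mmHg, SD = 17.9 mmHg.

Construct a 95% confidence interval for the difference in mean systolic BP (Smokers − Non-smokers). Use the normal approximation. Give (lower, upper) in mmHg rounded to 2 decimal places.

Standard errors of each mean: 17.9/√215 = 1.2208 and 17.9/√192 = 1.2918.
SE(x̄₁ − x̄₂) = √(1.2208² + 1.2918²) = 1.7774 for independent samples with unequal variances.
With z* = 1.960, the margin is 1.960 × 1.7774 = 3.4837.
x̄₁ − x̄₂ = 143 − 123 = 20.0000; the interval is 20.0000 ± 3.4837 = (16.52, 23.48).

(16.52, 23.48)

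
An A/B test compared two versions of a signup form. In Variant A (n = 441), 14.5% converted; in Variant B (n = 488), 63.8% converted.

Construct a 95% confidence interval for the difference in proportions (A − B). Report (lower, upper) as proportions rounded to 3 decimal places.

(-0.547, -0.439)

Each SE is √(p̂(1−p̂)/n): √(0.1450·0.8550/441) = 0.01677 and √(0.6380·0.3620/488) = 0.02175.
SE(p̂₁ − p̂₂) = √(SE₁² + SE₂²) = √(0.0002812329 + 0.0004730625) = 0.02746, since the two samples are independent.
At 95% confidence z* = 1.960; margin = 1.960 × 0.02746 = 0.05382.
The difference is 0.1450 − 0.6380 = -0.4930, so the interval is -0.4930 ± 0.05382 = (-0.547, -0.439).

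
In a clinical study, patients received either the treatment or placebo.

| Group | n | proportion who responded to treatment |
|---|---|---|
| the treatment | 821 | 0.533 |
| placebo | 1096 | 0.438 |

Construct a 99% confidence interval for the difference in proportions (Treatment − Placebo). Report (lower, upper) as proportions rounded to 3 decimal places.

SE₁ = √(p̂₁(1−p̂₁)/n₁) = √(0.5330·0.4670/821) = 0.01741; SE₂ = √(0.4380·0.5620/1096) = 0.01499.
Independent samples: SE of the difference = √(SE₁² + SE₂²) = √(0.0003031081 + 0.0002247001) = 0.02297.
z* for 99% confidence is 2.576, so the margin of error is 2.576 × 0.02297 = 0.05917.
Point estimate p̂₁ − p̂₂ = 0.5330 − 0.4380 = 0.0950.
0.0950 ± 0.05917 → (0.036, 0.154).

(0.036, 0.154)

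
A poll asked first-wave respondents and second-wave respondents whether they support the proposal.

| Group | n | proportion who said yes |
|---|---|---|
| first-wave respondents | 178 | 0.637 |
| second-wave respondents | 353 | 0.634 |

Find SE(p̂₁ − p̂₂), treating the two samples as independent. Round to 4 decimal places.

The two standard errors are √(0.6370×0.3630/178) = 0.03604 and √(0.6340×0.3660/353) = 0.02564.
Because the samples are independent, SE_diff = √(0.03604² + 0.02564²) = 0.04423.

0.0442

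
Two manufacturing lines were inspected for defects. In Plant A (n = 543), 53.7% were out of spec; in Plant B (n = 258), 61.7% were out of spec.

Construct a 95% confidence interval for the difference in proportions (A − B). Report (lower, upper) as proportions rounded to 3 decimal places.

(-0.153, -0.007)

SE₁ = √(p̂₁(1−p̂₁)/n₁) = √(0.5370·0.4630/543) = 0.02140; SE₂ = √(0.6170·0.3830/258) = 0.03026.
Independent samples: SE of the difference = √(SE₁² + SE₂²) = √(0.00045796 + 0.0009156676) = 0.03706.
z* for 95% confidence is 1.960, so the margin of error is 1.960 × 0.03706 = 0.07264.
Point estimate p̂₁ − p̂₂ = 0.5370 − 0.6170 = -0.0800.
-0.0800 ± 0.07264 → (-0.153, -0.007).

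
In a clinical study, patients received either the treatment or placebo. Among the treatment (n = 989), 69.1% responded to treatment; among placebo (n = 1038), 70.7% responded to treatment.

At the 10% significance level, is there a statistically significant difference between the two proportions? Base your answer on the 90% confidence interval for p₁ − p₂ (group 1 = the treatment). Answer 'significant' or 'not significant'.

not significant

SE₁ = √(p̂₁(1−p̂₁)/n₁) = √(0.6910·0.3090/989) = 0.01469; SE₂ = √(0.7070·0.2930/1038) = 0.01413.
Independent samples: SE of the difference = √(SE₁² + SE₂²) = √(0.0002157961 + 0.0001996569) = 0.02038.
z* for 90% confidence is 1.645, so the margin of error is 1.645 × 0.02038 = 0.03353.
Point estimate p̂₁ − p̂₂ = 0.6910 − 0.7070 = -0.0160.
-0.0160 ± 0.03353 → (-0.04953, 0.01753).
The interval (-0.04953, 0.01753) contains 0, so the difference is not significant.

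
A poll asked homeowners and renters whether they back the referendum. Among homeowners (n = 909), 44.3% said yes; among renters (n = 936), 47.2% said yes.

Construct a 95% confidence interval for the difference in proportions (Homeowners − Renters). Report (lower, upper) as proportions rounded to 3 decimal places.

SE₁ = √(p̂₁(1−p̂₁)/n₁) = √(0.4430·0.5570/909) = 0.01648; SE₂ = √(0.4720·0.5280/936) = 0.01632.
Independent samples: SE of the difference = √(SE₁² + SE₂²) = √(0.0002715904 + 0.0002663424) = 0.02319.
z* for 95% confidence is 1.960, so the margin of error is 1.960 × 0.02319 = 0.04545.
Point estimate p̂₁ − p̂₂ = 0.4430 − 0.4720 = -0.0290.
-0.0290 ± 0.04545 → (-0.074, 0.016).

(-0.074, 0.016)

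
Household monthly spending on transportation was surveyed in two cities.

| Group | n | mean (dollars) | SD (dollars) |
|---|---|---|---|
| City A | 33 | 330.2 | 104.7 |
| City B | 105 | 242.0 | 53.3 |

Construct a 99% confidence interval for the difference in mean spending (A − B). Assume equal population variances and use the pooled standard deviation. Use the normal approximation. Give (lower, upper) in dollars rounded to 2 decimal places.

s_p = √[((n₁−1)s₁² + (n₂−1)s₂²)/(n₁+n₂−2)] = √[(32·104.7² + 104·53.3²)/136] = 68.9330.
SE = 68.9330·√(1/33 + 1/105) = 13.7567.
With z* = 2.576, margin = 2.576 × 13.7567 = 35.4373.
x̄₁ − x̄₂ = 330.2 − 242.0 = 88.2000; interval 88.2000 ± 35.4373 = (52.76, 123.64).

(52.76, 123.64)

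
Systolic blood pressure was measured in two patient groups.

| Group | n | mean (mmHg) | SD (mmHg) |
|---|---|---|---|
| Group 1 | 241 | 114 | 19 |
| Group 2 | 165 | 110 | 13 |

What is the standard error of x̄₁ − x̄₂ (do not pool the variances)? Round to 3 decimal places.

1.588

Per-group SEs: s₁/√n₁ = 19/√241 = 1.2239, s₂/√n₂ = 13/√165 = 1.0120.
Unpooled SE of the difference: √(1.49793121 + 1.024144) = 1.5881.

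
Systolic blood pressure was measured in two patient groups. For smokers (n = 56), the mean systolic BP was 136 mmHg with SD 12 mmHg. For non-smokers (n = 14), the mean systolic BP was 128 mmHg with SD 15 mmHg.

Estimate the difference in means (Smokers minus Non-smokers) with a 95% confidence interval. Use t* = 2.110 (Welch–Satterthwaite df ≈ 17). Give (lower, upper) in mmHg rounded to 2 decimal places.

(-1.11, 17.11)

SE₁ = s₁/√n₁ = 12/√56 = 1.6036; SE₂ = 15/√14 = 4.0089.
Independent samples, unequal variances: SE_diff = √(SE₁² + SE₂²) = √(2.57153296 + 16.07127921) = 4.3177.
t* = 2.110, so margin of error = 2.110 × 4.3177 = 9.1103.
Difference in means = 136 − 128 = 8.0000.
8.0000 ± 9.1103 → (-1.11, 17.11).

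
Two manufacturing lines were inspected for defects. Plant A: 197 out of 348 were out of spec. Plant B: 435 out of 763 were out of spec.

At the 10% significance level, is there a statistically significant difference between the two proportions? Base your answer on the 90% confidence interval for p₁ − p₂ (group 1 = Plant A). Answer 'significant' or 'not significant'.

not significant

p̂₁ = 197/348 = 0.5661 and p̂₂ = 435/763 = 0.5701.
SE₁ = √(p̂₁(1−p̂₁)/n₁) = √(0.5661·0.4339/348) = 0.02657; SE₂ = √(0.5701·0.4299/763) = 0.01792.
Independent samples: SE of the difference = √(SE₁² + SE₂²) = √(0.0007059649 + 0.0003211264) = 0.03205.
z* for 90% confidence is 1.645, so the margin of error is 1.645 × 0.03205 = 0.05272.
Point estimate p̂₁ − p̂₂ = 0.5661 − 0.5701 = -0.0040.
-0.0040 ± 0.05272 → (-0.05672, 0.04872).
The interval (-0.05672, 0.04872) contains 0, so the difference is not significant.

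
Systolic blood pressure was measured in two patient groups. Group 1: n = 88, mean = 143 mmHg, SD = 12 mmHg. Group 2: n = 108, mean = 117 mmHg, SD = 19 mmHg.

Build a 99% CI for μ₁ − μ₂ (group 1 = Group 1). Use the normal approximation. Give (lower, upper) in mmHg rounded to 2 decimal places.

Per-group SEs: s₁/√n₁ = 12/√88 = 1.2792, s₂/√n₂ = 19/√108 = 1.8283.
Unpooled SE of the difference: √(1.63635264 + 3.34268089) = 2.2314.
Margin of error = z* · SE = 2.576 × 2.2314 = 5.7481.
x̄₁ − x̄₂ = 143 − 117 = 26.0000.
CI: 26.0000 ± 5.7481 = (20.25, 31.75).

(20.25, 31.75)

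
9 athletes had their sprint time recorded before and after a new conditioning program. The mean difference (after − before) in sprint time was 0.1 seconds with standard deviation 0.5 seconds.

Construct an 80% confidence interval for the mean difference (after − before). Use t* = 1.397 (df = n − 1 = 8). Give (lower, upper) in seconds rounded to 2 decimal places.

(-0.13, 0.33)

Paired design: SE = s_d/√n = 0.5/√9 = 0.1667.
t* = 1.397; margin of error = 1.397 × 0.1667 = 0.2329.
0.1 ± 0.2329 → (-0.13, 0.33).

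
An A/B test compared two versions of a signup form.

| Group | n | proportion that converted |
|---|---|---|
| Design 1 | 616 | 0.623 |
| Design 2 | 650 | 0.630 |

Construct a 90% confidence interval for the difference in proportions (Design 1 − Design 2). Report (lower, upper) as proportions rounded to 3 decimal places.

(-0.052, 0.038)

The two standard errors are √(0.6230×0.3770/616) = 0.01953 and √(0.6300×0.3700/650) = 0.01894.
Because the samples are independent, SE_diff = √(0.01953² + 0.01894²) = 0.02721.
Using z* = 1.645 for 90%, ME = 1.645 × 0.02721 = 0.04476.
p̂₁ − p̂₂ = -0.0070; interval -0.0070 ± 0.04476 gives (-0.052, 0.038).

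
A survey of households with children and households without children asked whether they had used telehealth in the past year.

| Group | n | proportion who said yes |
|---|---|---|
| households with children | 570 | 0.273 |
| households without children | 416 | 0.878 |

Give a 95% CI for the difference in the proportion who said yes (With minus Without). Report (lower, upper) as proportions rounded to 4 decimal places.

The two standard errors are √(0.2730×0.7270/570) = 0.01866 and √(0.8780×0.1220/416) = 0.01605.
Because the samples are independent, SE_diff = √(0.01866² + 0.01605²) = 0.02461.
Using z* = 1.960 for 95%, ME = 1.960 × 0.02461 = 0.04824.
p̂₁ − p̂₂ = -0.6050; interval -0.6050 ± 0.04824 gives (-0.6532, -0.5568).

(-0.6532, -0.5568)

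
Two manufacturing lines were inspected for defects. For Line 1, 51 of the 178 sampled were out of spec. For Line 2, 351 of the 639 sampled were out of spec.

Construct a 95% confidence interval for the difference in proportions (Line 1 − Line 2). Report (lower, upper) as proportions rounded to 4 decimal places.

(-0.3396, -0.1860)

p̂₁ = 51/178 = 0.2865 and p̂₂ = 351/639 = 0.5493.
SE₁ = √(p̂₁(1−p̂₁)/n₁) = √(0.2865·0.7135/178) = 0.03389; SE₂ = √(0.5493·0.4507/639) = 0.01968.
Independent samples: SE of the difference = √(SE₁² + SE₂²) = √(0.0011485321 + 0.0003873024) = 0.03919.
z* for 95% confidence is 1.960, so the margin of error is 1.960 × 0.03919 = 0.07681.
Point estimate p̂₁ − p̂₂ = 0.2865 − 0.5493 = -0.2628.
-0.2628 ± 0.07681 → (-0.3396, -0.1860).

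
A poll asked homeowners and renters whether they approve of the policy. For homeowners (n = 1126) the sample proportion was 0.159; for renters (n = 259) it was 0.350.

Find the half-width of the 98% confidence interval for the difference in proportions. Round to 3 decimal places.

The two standard errors are √(0.1590×0.8410/1126) = 0.01090 and √(0.3500×0.6500/259) = 0.02964.
Because the samples are independent, SE_diff = √(0.01090² + 0.02964²) = 0.03158.
Using z* = 2.326 for 98%, ME = 2.326 × 0.03158 = 0.07346.

0.073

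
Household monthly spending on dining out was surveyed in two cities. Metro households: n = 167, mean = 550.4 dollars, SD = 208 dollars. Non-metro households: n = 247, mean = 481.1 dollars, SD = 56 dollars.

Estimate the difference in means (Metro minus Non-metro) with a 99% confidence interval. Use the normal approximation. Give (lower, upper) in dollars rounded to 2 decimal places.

Per-group SEs: s₁/√n₁ = 208/√167 = 16.0955, s₂/√n₂ = 56/√247 = 3.5632.
Unpooled SE of the difference: √(259.06512025 + 12.69639424) = 16.4852.
Margin of error = z* · SE = 2.576 × 16.4852 = 42.4659.
x̄₁ − x̄₂ = 550.4 − 481.1 = 69.3000.
CI: 69.3000 ± 42.4659 = (26.83, 111.77).

(26.83, 111.77)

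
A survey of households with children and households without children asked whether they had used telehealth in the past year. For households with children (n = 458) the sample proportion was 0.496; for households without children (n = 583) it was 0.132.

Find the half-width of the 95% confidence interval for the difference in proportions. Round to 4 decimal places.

0.0534

The two standard errors are √(0.4960×0.5040/458) = 0.02336 and √(0.1320×0.8680/583) = 0.01402.
Because the samples are independent, SE_diff = √(0.02336² + 0.01402²) = 0.02724.
Using z* = 1.960 for 95%, ME = 1.960 × 0.02724 = 0.05339.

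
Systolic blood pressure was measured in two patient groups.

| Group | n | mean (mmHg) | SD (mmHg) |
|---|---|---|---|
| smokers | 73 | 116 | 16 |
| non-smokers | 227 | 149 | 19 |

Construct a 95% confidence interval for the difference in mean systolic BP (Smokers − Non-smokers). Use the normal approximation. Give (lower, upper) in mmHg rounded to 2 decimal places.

(-37.43, -28.57)

Standard errors of each mean: 16/√73 = 1.8727 and 19/√227 = 1.2611.
SE(x̄₁ − x̄₂) = √(1.8727² + 1.2611²) = 2.2577 for independent samples with unequal variances.
With z* = 1.960, the margin is 1.960 × 2.2577 = 4.4251.
x̄₁ − x̄₂ = 116 − 149 = -33.0000; the interval is -33.0000 ± 4.4251 = (-37.43, -28.57).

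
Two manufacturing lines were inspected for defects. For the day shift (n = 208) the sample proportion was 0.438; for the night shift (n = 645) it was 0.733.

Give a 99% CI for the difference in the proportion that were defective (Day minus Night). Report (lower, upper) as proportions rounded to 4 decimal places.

The two standard errors are √(0.4380×0.5620/208) = 0.03440 and √(0.7330×0.2670/645) = 0.01742.
Because the samples are independent, SE_diff = √(0.03440² + 0.01742²) = 0.03856.
Using z* = 2.576 for 99%, ME = 2.576 × 0.03856 = 0.09933.
p̂₁ − p̂₂ = -0.2950; interval -0.2950 ± 0.09933 gives (-0.3943, -0.1957).

(-0.3943, -0.1957)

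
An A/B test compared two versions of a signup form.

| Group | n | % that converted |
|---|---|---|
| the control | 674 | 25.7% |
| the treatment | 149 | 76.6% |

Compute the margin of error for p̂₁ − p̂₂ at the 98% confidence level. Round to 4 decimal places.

SE₁ = √(p̂₁(1−p̂₁)/n₁) = √(0.2570·0.7430/674) = 0.01683; SE₂ = √(0.7660·0.2340/149) = 0.03468.
Independent samples: SE of the difference = √(SE₁² + SE₂²) = √(0.0002832489 + 0.0012027024) = 0.03855.
z* for 98% confidence is 2.326, so the margin of error is 2.326 × 0.03855 = 0.08967.

0.0897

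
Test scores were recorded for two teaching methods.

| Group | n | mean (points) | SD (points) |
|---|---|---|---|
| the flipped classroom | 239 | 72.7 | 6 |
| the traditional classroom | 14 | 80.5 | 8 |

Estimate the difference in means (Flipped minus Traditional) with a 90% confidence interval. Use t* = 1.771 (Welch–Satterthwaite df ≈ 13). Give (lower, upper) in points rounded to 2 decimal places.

Per-group SEs: s₁/√n₁ = 6/√239 = 0.3881, s₂/√n₂ = 8/√14 = 2.1381.
Unpooled SE of the difference: √(0.15062161 + 4.57147161) = 2.1730.
Margin of error = t* · SE = 1.771 × 2.1730 = 3.8484.
x̄₁ − x̄₂ = 72.7 − 80.5 = -7.8000.
CI: -7.8000 ± 3.8484 = (-11.65, -3.95).

(-11.65, -3.95)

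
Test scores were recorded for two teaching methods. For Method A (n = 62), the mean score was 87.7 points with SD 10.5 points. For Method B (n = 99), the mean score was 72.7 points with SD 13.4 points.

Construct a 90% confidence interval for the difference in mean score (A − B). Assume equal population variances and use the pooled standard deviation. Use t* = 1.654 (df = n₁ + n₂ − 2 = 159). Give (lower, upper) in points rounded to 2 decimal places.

Pooled variance s_p² = [61·10.5² + 98·13.4²] / (62+99−2) = 152.9694, so s_p = 12.3681.
SE_diff = s_p·√(1/n₁ + 1/n₂) = 12.3681·√(1/62 + 1/99) = 2.0031.
t* = 1.654; margin = 1.654 × 2.0031 = 3.3131.
Difference = 87.7 − 72.7 = 15.0000.
15.0000 ± 3.3131 → (11.69, 18.31).

(11.69, 18.31)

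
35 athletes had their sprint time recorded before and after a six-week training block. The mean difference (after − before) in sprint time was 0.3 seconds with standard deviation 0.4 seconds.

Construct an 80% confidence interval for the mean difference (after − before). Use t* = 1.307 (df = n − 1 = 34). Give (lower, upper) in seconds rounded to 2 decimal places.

(0.21, 0.39)

This is a matched-pairs design, so SE = s_d/√n = 0.4/√35 = 0.0676.
Margin = 1.307 × 0.0676 = 0.0884; the interval is 0.3 ± 0.0884 = (0.21, 0.39).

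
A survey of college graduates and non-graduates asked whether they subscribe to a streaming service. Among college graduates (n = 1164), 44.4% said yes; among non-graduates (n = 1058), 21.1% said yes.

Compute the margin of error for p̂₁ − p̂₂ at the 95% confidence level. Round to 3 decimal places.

0.038

The two standard errors are √(0.4440×0.5560/1164) = 0.01456 and √(0.2110×0.7890/1058) = 0.01254.
Because the samples are independent, SE_diff = √(0.01456² + 0.01254²) = 0.01922.
Using z* = 1.960 for 95%, ME = 1.960 × 0.01922 = 0.03767.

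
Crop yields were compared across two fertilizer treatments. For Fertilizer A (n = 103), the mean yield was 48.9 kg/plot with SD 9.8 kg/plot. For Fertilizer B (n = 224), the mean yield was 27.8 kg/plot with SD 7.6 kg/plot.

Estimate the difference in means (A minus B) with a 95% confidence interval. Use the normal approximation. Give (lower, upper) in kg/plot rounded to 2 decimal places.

(18.96, 23.24)

Per-group SEs: s₁/√n₁ = 9.8/√103 = 0.9656, s₂/√n₂ = 7.6/√224 = 0.5078.
Unpooled SE of the difference: √(0.93238336 + 0.25786084) = 1.0910.
Margin of error = z* · SE = 1.960 × 1.0910 = 2.1384.
x̄₁ − x̄₂ = 48.9 − 27.8 = 21.1000.
CI: 21.1000 ± 2.1384 = (18.96, 23.24).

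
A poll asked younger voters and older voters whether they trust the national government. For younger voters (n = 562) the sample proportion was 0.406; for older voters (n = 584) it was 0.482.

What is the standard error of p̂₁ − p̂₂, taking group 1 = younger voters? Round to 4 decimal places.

SE₁ = √(p̂₁(1−p̂₁)/n₁) = √(0.4060·0.5940/562) = 0.02072; SE₂ = √(0.4820·0.5180/584) = 0.02068.
Independent samples: SE of the difference = √(SE₁² + SE₂²) = √(0.0004293184 + 0.0004276624) = 0.02927.

0.0293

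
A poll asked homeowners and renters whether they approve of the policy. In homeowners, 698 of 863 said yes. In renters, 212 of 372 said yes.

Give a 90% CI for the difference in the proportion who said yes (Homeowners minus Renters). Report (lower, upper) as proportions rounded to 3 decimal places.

Sample proportions: 698/863 = 0.8088, 212/372 = 0.5699.
Each SE is √(p̂(1−p̂)/n): √(0.8088·0.1912/863) = 0.01339 and √(0.5699·0.4301/372) = 0.02567.
SE(p̂₁ − p̂₂) = √(SE₁² + SE₂²) = √(0.0001792921 + 0.0006589489) = 0.02895, since the two samples are independent.
At 90% confidence z* = 1.645; margin = 1.645 × 0.02895 = 0.04762.
The difference is 0.8088 − 0.5699 = 0.2389, so the interval is 0.2389 ± 0.04762 = (0.191, 0.287).

(0.191, 0.287)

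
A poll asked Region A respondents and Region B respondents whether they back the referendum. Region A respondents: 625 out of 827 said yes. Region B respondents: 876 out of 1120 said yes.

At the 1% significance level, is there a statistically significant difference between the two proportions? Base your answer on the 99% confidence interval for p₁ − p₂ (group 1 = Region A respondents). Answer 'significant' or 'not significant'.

not significant

Sample proportions: 625/827 = 0.7557, 876/1120 = 0.7821.
Each SE is √(p̂(1−p̂)/n): √(0.7557·0.2443/827) = 0.01494 and √(0.7821·0.2179/1120) = 0.01234.
SE(p̂₁ − p̂₂) = √(SE₁² + SE₂²) = √(0.0002232036 + 0.0001522756) = 0.01938, since the two samples are independent.
At 99% confidence z* = 2.576; margin = 2.576 × 0.01938 = 0.04992.
The difference is 0.7557 − 0.7821 = -0.0264, so the interval is -0.0264 ± 0.04992 = (-0.07632, 0.02352).
The interval (-0.07632, 0.02352) contains 0, so the difference is not significant.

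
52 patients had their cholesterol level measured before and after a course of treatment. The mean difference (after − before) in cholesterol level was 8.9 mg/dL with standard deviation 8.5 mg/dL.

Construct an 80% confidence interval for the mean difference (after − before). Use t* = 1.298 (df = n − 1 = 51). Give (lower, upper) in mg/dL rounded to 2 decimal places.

(7.37, 10.43)

Paired design: SE = s_d/√n = 8.5/√52 = 1.1787.
t* = 1.298; margin of error = 1.298 × 1.1787 = 1.5300.
8.9 ± 1.5300 → (7.37, 10.43).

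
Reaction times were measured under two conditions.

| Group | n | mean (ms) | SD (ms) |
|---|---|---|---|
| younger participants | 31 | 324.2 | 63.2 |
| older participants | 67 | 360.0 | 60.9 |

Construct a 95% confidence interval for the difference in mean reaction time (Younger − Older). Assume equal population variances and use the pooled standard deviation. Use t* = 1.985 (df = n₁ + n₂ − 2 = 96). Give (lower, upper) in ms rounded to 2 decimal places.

Pooled variance s_p² = [30·63.2² + 66·60.9²] / (31+67−2) = 3798.0069, so s_p = 61.6280.
SE_diff = s_p·√(1/n₁ + 1/n₂) = 61.6280·√(1/31 + 1/67) = 13.3867.
t* = 1.985; margin = 1.985 × 13.3867 = 26.5726.
Difference = 324.2 − 360.0 = -35.8000.
-35.8000 ± 26.5726 → (-62.37, -9.23).

(-62.37, -9.23)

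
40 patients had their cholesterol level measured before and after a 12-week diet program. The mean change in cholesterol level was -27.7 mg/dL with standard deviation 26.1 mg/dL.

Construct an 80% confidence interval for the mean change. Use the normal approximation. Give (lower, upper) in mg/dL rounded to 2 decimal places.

(-32.99, -22.41)

Paired design: SE = s_d/√n = 26.1/√40 = 4.1268.
z* = 1.282; margin of error = 1.282 × 4.1268 = 5.2906.
-27.7 ± 5.2906 → (-32.99, -22.41).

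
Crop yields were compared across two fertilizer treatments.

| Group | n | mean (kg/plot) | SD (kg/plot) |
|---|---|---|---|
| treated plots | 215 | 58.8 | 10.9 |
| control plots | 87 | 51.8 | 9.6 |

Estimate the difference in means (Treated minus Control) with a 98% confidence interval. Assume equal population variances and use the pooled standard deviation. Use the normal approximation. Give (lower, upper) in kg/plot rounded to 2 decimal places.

s_p = √[((n₁−1)s₁² + (n₂−1)s₂²)/(n₁+n₂−2)] = √[(214·10.9² + 86·9.6²)/300] = 10.5437.
SE = 10.5437·√(1/215 + 1/87) = 1.3397.
With z* = 2.326, margin = 2.326 × 1.3397 = 3.1161.
x̄₁ − x̄₂ = 58.8 − 51.8 = 7.0000; interval 7.0000 ± 3.1161 = (3.88, 10.12).

(3.88, 10.12)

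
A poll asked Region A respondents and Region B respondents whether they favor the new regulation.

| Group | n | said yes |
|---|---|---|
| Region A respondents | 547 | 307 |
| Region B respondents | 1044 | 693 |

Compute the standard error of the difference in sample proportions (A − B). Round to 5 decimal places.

First, p̂₁ = 307/547 = 0.5612; p̂₂ = 693/1044 = 0.6638.
The two standard errors are √(0.5612×0.4388/547) = 0.02122 and √(0.6638×0.3362/1044) = 0.01462.
Because the samples are independent, SE_diff = √(0.02122² + 0.01462²) = 0.02577.

0.02577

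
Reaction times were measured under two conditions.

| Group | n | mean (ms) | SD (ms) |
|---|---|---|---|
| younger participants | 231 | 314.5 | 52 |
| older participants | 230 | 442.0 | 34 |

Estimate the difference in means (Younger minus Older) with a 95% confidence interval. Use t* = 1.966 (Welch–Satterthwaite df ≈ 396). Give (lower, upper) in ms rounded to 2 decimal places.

(-135.54, -119.46)

SE₁ = s₁/√n₁ = 52/√231 = 3.4213; SE₂ = 34/√230 = 2.2419.
Independent samples, unequal variances: SE_diff = √(SE₁² + SE₂²) = √(11.70529369 + 5.02611561) = 4.0904.
t* = 1.966, so margin of error = 1.966 × 4.0904 = 8.0417.
Difference in means = 314.5 − 442.0 = -127.5000.
-127.5000 ± 8.0417 → (-135.54, -119.46).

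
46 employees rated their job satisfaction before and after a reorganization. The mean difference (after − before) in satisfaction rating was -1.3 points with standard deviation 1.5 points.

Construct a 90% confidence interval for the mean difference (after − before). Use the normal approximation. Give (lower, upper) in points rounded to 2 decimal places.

Paired design: SE = s_d/√n = 1.5/√46 = 0.2212.
z* = 1.645; margin of error = 1.645 × 0.2212 = 0.3639.
-1.3 ± 0.3639 → (-1.66, -0.94).

(-1.66, -0.94)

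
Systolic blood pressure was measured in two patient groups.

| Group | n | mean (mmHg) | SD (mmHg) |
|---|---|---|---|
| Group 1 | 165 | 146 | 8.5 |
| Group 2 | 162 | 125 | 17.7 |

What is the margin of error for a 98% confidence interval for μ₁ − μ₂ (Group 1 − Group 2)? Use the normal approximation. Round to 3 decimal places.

3.582

Standard errors of each mean: 8.5/√165 = 0.6617 and 17.7/√162 = 1.3906.
SE(x̄₁ − x̄₂) = √(0.6617² + 1.3906²) = 1.5400 for independent samples with unequal variances.
With z* = 2.326, the margin is 2.326 × 1.5400 = 3.5820.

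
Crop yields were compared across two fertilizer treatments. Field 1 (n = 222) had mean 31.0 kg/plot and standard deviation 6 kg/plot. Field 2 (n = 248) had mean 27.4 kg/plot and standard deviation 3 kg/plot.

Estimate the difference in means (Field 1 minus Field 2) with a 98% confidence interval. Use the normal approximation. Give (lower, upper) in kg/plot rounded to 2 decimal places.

Per-group SEs: s₁/√n₁ = 6/√222 = 0.4027, s₂/√n₂ = 3/√248 = 0.1905.
Unpooled SE of the difference: √(0.16216729 + 0.03629025) = 0.4455.
Margin of error = z* · SE = 2.326 × 0.4455 = 1.0362.
x̄₁ − x̄₂ = 31.0 − 27.4 = 3.6000.
CI: 3.6000 ± 1.0362 = (2.56, 4.64).

(2.56, 4.64)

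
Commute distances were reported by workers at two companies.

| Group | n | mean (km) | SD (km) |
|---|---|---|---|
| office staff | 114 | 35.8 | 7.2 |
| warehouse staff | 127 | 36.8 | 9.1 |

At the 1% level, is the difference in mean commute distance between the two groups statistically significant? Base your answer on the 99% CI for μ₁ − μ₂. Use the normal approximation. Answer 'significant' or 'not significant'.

Standard errors of each mean: 7.2/√114 = 0.6743 and 9.1/√127 = 0.8075.
SE(x̄₁ − x̄₂) = √(0.6743² + 0.8075²) = 1.0520 for independent samples with unequal variances.
With z* = 2.576, the margin is 2.576 × 1.0520 = 2.7100.
x̄₁ − x̄₂ = 35.8 − 36.8 = -1.0000; the interval is -1.0000 ± 2.7100 = (-3.7100, 1.7100).
The interval (-3.7100, 1.7100) contains 0, so the difference is not significant.

not significant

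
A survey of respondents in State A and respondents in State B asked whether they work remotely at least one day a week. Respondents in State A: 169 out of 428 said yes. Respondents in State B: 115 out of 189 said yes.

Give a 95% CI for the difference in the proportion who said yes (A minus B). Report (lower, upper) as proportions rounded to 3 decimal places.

p̂₁ = 169/428 = 0.3949 and p̂₂ = 115/189 = 0.6085.
SE₁ = √(p̂₁(1−p̂₁)/n₁) = √(0.3949·0.6051/428) = 0.02363; SE₂ = √(0.6085·0.3915/189) = 0.03550.
Independent samples: SE of the difference = √(SE₁² + SE₂²) = √(0.0005583769 + 0.00126025) = 0.04265.
z* for 95% confidence is 1.960, so the margin of error is 1.960 × 0.04265 = 0.08359.
Point estimate p̂₁ − p̂₂ = 0.3949 − 0.6085 = -0.2136.
-0.2136 ± 0.08359 → (-0.297, -0.130).

(-0.297, -0.130)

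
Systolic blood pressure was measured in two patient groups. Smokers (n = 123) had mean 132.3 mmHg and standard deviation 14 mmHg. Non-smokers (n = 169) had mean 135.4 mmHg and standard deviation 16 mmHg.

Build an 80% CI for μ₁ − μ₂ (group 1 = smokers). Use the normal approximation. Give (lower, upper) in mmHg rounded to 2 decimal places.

Per-group SEs: s₁/√n₁ = 14/√123 = 1.2623, s₂/√n₂ = 16/√169 = 1.2308.
Unpooled SE of the difference: √(1.59340129 + 1.51486864) = 1.7630.
Margin of error = z* · SE = 1.282 × 1.7630 = 2.2602.
x̄₁ − x̄₂ = 132.3 − 135.4 = -3.1000.
CI: -3.1000 ± 2.2602 = (-5.36, -0.84).

(-5.36, -0.84)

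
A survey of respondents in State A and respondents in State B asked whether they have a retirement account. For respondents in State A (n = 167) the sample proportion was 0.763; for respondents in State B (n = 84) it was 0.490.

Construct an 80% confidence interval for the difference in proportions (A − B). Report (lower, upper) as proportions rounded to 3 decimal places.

Each SE is √(p̂(1−p̂)/n): √(0.7630·0.2370/167) = 0.03291 and √(0.4900·0.5100/84) = 0.05454.
SE(p̂₁ − p̂₂) = √(SE₁² + SE₂²) = √(0.0010830681 + 0.0029746116) = 0.06370, since the two samples are independent.
At 80% confidence z* = 1.282; margin = 1.282 × 0.06370 = 0.08166.
The difference is 0.7630 − 0.4900 = 0.2730, so the interval is 0.2730 ± 0.08166 = (0.191, 0.355).

(0.191, 0.355)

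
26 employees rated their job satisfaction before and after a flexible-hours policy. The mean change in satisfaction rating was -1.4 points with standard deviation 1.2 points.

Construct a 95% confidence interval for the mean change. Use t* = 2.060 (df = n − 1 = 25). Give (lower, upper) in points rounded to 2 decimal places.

(-1.88, -0.92)

Paired design: SE = s_d/√n = 1.2/√26 = 0.2353.
t* = 2.060; margin of error = 2.060 × 0.2353 = 0.4847.
-1.4 ± 0.4847 → (-1.88, -0.92).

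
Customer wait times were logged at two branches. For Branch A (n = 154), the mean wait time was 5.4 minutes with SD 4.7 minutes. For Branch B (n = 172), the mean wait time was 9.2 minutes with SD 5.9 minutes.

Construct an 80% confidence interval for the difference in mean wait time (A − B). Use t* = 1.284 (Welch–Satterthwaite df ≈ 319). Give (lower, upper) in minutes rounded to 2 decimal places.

(-4.56, -3.04)

Per-group SEs: s₁/√n₁ = 4.7/√154 = 0.3787, s₂/√n₂ = 5.9/√172 = 0.4499.
Unpooled SE of the difference: √(0.14341369 + 0.20241001) = 0.5881.
Margin of error = t* · SE = 1.284 × 0.5881 = 0.7551.
x̄₁ − x̄₂ = 5.4 − 9.2 = -3.8000.
CI: -3.8000 ± 0.7551 = (-4.56, -3.04).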